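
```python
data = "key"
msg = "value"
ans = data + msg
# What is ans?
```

Trace:
`data = "key"` → data = 'key'
`msg = "value"` → msg = 'value'
`ans = data + msg` → ans = 'keyvalue'
So ans = 'keyvalue'

Answer: 'keyvalue'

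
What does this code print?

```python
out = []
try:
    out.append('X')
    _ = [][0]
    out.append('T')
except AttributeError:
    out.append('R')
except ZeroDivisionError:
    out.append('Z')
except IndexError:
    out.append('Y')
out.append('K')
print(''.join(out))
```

Execution trace: 'X' (try body) → 'Y' (except IndexError) → 'K' (after the try/except). Output: XYK

Answer: XYK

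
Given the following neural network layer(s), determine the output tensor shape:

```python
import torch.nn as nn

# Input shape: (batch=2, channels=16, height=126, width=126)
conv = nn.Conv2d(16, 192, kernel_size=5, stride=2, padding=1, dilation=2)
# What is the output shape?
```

Input: (2, 16, 126, 126) -> Output: (2, 192, 60, 60)

Answer: (2, 192, 60, 60)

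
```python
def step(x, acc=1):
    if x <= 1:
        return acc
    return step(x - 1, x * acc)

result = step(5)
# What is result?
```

Accumulator trace (n, acc): (5, 1) -> (4, 5) -> (3, 20) -> (2, 60) -> (1, 120) -> return 120

Answer: 120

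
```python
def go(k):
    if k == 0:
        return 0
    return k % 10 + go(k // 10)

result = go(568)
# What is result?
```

Sum of digits of 568: 8 + 6 + 5 = 19

Answer: 19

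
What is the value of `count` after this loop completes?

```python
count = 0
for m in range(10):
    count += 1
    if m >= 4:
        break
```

Loop breaks when m reaches 4, count is 5
`count` takes the values: 0 → 1 → 2 → 3 → 4 → 5

Answer: 5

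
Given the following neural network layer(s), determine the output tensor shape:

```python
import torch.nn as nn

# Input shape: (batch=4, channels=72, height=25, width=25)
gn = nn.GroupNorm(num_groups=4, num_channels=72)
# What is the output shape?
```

Input: (4, 72, 25, 25) -> Output: (4, 72, 25, 25)

Answer: (4, 72, 25, 25)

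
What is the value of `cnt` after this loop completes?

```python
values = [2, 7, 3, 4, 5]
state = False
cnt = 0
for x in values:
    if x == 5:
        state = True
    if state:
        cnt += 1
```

Count elements after first 5 in [2, 7, 3, 4, 5]
`cnt` takes the values: 0 → 1

Answer: 1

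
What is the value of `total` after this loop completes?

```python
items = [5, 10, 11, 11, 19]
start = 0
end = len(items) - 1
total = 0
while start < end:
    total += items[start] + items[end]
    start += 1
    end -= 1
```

Sum of pairs from ends
`total` takes the values: 0 → 24 → 45

Answer: 45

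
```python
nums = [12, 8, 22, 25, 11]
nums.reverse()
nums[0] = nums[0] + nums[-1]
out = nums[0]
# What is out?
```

Trace:
`nums = [12, 8, 22, 25, 11]` → nums = [12, 8, 22, 25, 11]
`nums.reverse()` → nums = [11, 25, 22, 8, 12]
`nums[0] = nums[0] + nums[-1]` → nums = [23, 25, 22, 8, 12]
`out = nums[0]` → out = 23
So out = 23

Answer: 23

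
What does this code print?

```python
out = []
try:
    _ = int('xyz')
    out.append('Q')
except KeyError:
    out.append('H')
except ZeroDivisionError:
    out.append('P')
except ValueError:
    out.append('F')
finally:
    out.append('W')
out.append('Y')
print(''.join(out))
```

Execution trace: 'F' (except ValueError) → 'W' (finally) → 'Y' (after the try/except). Output: FWY

Answer: FWY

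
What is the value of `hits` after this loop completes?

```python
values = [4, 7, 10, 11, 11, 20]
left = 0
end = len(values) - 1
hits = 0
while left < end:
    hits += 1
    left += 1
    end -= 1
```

Iterations until pointers meet (list length 6)
`hits` takes the values: 0 → 1 → 2 → 3

Answer: 3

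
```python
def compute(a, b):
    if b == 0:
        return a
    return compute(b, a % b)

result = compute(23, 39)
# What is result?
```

compute(23, 39) -> compute(39, 23) -> compute(23, 16) -> compute(16, 7) -> compute(7, 2) -> compute(2, 1) -> compute(1, 0) -> 1

Answer: 1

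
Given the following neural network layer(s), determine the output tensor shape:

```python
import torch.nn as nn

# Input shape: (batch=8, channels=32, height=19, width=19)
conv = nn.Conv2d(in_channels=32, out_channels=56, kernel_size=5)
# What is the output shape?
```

Input: (8, 32, 19, 19) -> Output: (8, 56, 15, 15)

Answer: (8, 56, 15, 15)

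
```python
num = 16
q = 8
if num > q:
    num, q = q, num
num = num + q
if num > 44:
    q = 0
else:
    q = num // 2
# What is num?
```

Trace:
`num = 16` → num = 16
`q = 8` → q = 8
`if num > q: ...` → num > q is True → num = 8; q = 16
`num = num + q` → num = 24
`if num > 44: ...` → num > 44 is False, take else branch → q = 12
So num = 24

Answer: 24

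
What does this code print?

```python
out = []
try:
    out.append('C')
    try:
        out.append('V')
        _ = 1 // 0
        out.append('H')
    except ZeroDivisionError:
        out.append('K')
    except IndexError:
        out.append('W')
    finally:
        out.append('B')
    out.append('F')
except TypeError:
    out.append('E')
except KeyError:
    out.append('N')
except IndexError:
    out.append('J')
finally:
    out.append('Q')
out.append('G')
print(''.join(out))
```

Execution trace: 'C' (try body) → 'V' (inner try body) → 'K' (inner except ZeroDivisionError) → 'B' (inner finally) → 'F' (try body, no exception) → 'Q' (finally) → 'G' (after the try/except). Output: CVKBFQG

Answer: CVKBFQG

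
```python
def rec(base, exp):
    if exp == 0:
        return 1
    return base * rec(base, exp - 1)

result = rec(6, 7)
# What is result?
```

rec(6, 7) = 6 * 6 * 6 * 6 * 6 * 6 * 6 = 279936

Answer: 279936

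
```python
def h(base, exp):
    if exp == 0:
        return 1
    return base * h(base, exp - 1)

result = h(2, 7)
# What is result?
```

h(2, 7) = 2 * 2 * 2 * 2 * 2 * 2 * 2 = 128

Answer: 128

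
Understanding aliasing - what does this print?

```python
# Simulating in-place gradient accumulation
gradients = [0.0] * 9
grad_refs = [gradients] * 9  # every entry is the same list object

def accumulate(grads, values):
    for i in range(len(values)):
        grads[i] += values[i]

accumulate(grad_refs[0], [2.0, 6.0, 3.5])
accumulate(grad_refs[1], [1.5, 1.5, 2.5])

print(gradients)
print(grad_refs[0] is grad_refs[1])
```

Key concept: gradient accumulation aliasing.
Step by step:
`gradients = [0.0] * 9` → gradients = [0.0, 0.0, 0.0, 0.0, 0.0, 0.0, 0.0, 0.0, 0.0]
`grad_refs = [gradients] * 9` → grad_refs = [[0.0, 0.0, 0.0, 0.0, 0.0, 0.0, 0.0, 0.0, 0.0], [0.0, 0.0, 0.0, 0.0, 0.0, 0.0, 0.0, 0.0, 0.0], [0.0, 0.0, 0.0, 0.0, 0.0, 0.0, 0.0, 0.0, 0.0], [0.0, 0.0, 0.0, 0.0, 0.0, 0.0, 0.0, 0.0, 0.0], [0.0, 0.0, 0.0, 0.0, 0.0, 0.0, 0.0, 0.0, 0.0], [0.0, 0.0, 0.0, 0.0, 0.0, 0.0, 0.0, 0.0, 0.0], [0.0, 0.0, 0.0, 0.0, 0.0, 0.0, 0.0, 0.0, 0.0], [0.0, 0.0, 0.0, 0.0, 0.0, 0.0, 0.0, 0.0, 0.0], [0.0, 0.0, 0.0, 0.0, 0.0, 0.0, 0.0, 0.0, 0.0]]
`accumulate(grad_refs[0], [2.0, 6.0, 3.5])` → gradients = [2.0, 6.0, 3.5, 0.0, 0.0, 0.0, 0.0, 0.0, 0.0]; grad_refs = [[2.0, 6.0, 3.5, 0.0, 0.0, 0.0, 0.0, 0.0, 0.0], [2.0, 6.0, 3.5, 0.0, 0.0, 0.0, 0.0, 0.0, 0.0], [2.0, 6.0, 3.5, 0.0, 0.0, 0.0, 0.0, 0.0, 0.0], [2.0, 6.0, 3.5, 0.0, 0.0, 0.0, 0.0, 0.0, 0.0], [2.0, 6.0, 3.5, 0.0, 0.0, 0.0, 0.0, 0.0, 0.0], [2.0, 6.0, 3.5, 0.0, 0.0, 0.0, 0.0, 0.0, 0.0], [2.0, 6.0, 3.5, 0.0, 0.0, 0.0, 0.0, 0.0, 0.0], [2.0, 6.0, 3.5, 0.0, 0.0, 0.0, 0.0, 0.0, 0.0], [2.0, 6.0, 3.5, 0.0, 0.0, 0.0, 0.0, 0.0, 0.0]]
`accumulate(grad_refs[1], [1.5, 1.5, 2.5])` → gradients = [3.5, 7.5, 6.0, 0.0, 0.0, 0.0, 0.0, 0.0, 0.0]; grad_refs = [[3.5, 7.5, 6.0, 0.0, 0.0, 0.0, 0.0, 0.0, 0.0], [3.5, 7.5, 6.0, 0.0, 0.0, 0.0, 0.0, 0.0, 0.0], [3.5, 7.5, 6.0, 0.0, 0.0, 0.0, 0.0, 0.0, 0.0], [3.5, 7.5, 6.0, 0.0, 0.0, 0.0, 0.0, 0.0, 0.0], [3.5, 7.5, 6.0, 0.0, 0.0, 0.0, 0.0, 0.0, 0.0], [3.5, 7.5, 6.0, 0.0, 0.0, 0.0, 0.0, 0.0, 0.0], [3.5, 7.5, 6.0, 0.0, 0.0, 0.0, 0.0, 0.0, 0.0], [3.5, 7.5, 6.0, 0.0, 0.0, 0.0, 0.0, 0.0, 0.0], [3.5, 7.5, 6.0, 0.0, 0.0, 0.0, 0.0, 0.0, 0.0]]
`print(gradients)` → prints [3.5, 7.5, 6.0, 0.0, 0.0, 0.0, 0.0, 0.0, 0.0]
`print(grad_refs[0] is grad_refs[1])` → prints True

Answer:
[3.5, 7.5, 6.0, 0.0, 0.0, 0.0, 0.0, 0.0, 0.0]
True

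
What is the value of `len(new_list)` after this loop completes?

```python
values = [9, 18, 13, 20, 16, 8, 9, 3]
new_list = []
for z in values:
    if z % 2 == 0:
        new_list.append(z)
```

Count even numbers in [9, 18, 13, 20, 16, 8, 9, 3]
`new_list` takes the values: [] → [18] → [18, 20] → [18, 20, 16] → [18, 20, 16, 8]
So `len(new_list)` = 4

Answer: 4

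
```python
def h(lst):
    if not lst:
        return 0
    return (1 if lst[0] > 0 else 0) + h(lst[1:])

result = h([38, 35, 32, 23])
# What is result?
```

Count of positive elements in [38, 35, 32, 23] = 4

Answer: 4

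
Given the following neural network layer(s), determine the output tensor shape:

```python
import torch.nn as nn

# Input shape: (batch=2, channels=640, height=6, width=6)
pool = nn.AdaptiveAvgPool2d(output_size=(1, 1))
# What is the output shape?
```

Input: (2, 640, 6, 6) -> Output: (2, 640, 1, 1)

Answer: (2, 640, 1, 1)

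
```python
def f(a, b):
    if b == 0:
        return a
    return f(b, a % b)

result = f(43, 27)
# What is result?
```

f(43, 27) -> f(27, 16) -> f(16, 11) -> f(11, 5) -> f(5, 1) -> f(1, 0) -> 1

Answer: 1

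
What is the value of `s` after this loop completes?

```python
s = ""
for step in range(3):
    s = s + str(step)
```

Concatenate digits 0 to 2
`s` takes the values: "" → "0" → "01" → "012"

Answer: "012"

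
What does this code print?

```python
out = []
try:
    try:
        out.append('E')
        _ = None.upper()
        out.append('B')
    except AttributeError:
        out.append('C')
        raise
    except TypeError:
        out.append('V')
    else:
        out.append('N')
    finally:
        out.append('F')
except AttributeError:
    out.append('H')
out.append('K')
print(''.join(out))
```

Execution trace: 'E' (inner try body) → 'C' (inner except AttributeError) → 'F' (inner finally) → 'H' (outer except AttributeError) → 'K' (after the try/except). Output: ECFHK

Answer: ECFHK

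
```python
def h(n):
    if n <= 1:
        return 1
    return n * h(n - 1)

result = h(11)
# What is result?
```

h(11) = 11 * 10 * 9 * 8 * 7 * 6 * 5 * 4 * 3 * 2 * 1 = 39916800

Answer: 39916800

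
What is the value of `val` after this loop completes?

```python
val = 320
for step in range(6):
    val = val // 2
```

Halve 6 times: 320 // 2^6 = 5
`val` takes the values: 320 → 160 → 80 → 40 → 20 → 10 → 5

Answer: 5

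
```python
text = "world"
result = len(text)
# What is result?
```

Trace:
`text = "world"` → text = 'world'
`result = len(text)` → result = 5
So result = 5

Answer: 5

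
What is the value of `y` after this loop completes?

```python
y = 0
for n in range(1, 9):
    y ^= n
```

XOR of 1 to 8
`y` takes the values: 0 → 1 → 3 → 0 → 4 → 1 → 7 → 0 → 8

Answer: 8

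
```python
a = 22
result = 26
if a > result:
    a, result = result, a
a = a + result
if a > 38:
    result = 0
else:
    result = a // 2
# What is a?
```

Trace:
`a = 22` → a = 22
`result = 26` → result = 26
`if a > result: ...` → a > result is False → no variable changes
`a = a + result` → a = 48
`if a > 38: ...` → a > 38 is True → result = 0
So a = 48

Answer: 48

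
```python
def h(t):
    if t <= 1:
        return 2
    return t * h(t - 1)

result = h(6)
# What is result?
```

h(6) = 6 * 5 * 4 * 3 * 2 * 2 = 1440

Answer: 1440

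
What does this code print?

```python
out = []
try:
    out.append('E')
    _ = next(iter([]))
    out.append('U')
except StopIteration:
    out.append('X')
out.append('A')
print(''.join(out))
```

Execution trace: 'E' (try body) → 'X' (except StopIteration) → 'A' (after the try/except). Output: EXA

Answer: EXA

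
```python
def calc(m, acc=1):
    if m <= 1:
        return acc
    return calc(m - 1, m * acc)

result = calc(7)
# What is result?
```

Accumulator trace (n, acc): (7, 1) -> (6, 7) -> (5, 42) -> (4, 210) -> (3, 840) -> (2, 2520) -> (1, 5040) -> return 5040

Answer: 5040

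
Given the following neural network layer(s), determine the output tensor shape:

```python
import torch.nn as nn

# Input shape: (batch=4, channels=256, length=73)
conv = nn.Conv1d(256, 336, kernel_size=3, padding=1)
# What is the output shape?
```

Input: (4, 256, 73) -> Output: (4, 336, 73)

Answer: (4, 336, 73)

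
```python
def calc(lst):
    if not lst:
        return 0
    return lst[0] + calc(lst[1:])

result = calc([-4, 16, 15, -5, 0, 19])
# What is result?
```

(-4) + 16 + 15 + (-5) + 0 + 19 + 0 = 41

Answer: 41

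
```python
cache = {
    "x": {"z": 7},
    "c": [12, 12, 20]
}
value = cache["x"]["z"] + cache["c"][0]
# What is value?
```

Trace:
`cache = { ...` → cache = {'x': {'z': 7}, 'c': [12, 12, 20]}
`value = cache["x"]["z"] + cache["c"][0]` → value = 19
So value = 19

Answer: 19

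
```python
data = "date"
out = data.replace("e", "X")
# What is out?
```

Trace:
`data = "date"` → data = 'date'
`out = data.replace("e", "X")` → out = 'datX'
So out = 'datX'

Answer: 'datX'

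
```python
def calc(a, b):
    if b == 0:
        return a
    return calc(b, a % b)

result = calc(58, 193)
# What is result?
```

calc(58, 193) -> calc(193, 58) -> calc(58, 19) -> calc(19, 1) -> calc(1, 0) -> 1

Answer: 1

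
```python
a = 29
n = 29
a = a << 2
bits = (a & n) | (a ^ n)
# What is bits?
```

Trace:
`a = 29` → a = 29
`n = 29` → n = 29
`a = a << 2` → a = 116
`bits = (a & n) | (a ^ n)` → bits = 125
So bits = 125

Answer: 125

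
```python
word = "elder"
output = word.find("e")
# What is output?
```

Trace:
`word = "elder"` → word = 'elder'
`output = word.find("e")` → output = 0
So output = 0

Answer: 0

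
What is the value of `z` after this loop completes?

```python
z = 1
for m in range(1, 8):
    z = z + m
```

Start at 1, add 1 through 7
`z` takes the values: 1 → 2 → 4 → 7 → 11 → 16 → 22 → 29

Answer: 29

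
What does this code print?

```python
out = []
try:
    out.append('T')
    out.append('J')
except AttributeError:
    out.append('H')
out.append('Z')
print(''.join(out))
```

Execution trace: 'T' (try body) → 'J' (try body, no exception) → 'Z' (after the try/except). Output: TJZ

Answer: TJZ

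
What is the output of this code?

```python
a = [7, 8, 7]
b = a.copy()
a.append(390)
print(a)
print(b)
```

Key concept: list.copy() creates independent copy.
Step by step:
`a = [7, 8, 7]` → a = [7, 8, 7]
`b = a.copy()` → b = [7, 8, 7]
`a.append(390)` → a = [7, 8, 7, 390]
`print(a)` → prints [7, 8, 7, 390]
`print(b)` → prints [7, 8, 7]

Answer:
[7, 8, 7, 390]
[7, 8, 7]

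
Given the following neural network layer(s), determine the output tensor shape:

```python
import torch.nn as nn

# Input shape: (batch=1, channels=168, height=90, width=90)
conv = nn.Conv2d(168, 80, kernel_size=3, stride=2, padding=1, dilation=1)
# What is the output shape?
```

Input: (1, 168, 90, 90) -> Output: (1, 80, 45, 45)

Answer: (1, 80, 45, 45)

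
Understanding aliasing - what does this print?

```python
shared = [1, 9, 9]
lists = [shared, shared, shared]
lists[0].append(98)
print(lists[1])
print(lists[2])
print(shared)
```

Key concept: list of same reference.
Step by step:
`shared = [1, 9, 9]` → shared = [1, 9, 9]
`lists = [shared, shared, shared]` → lists = [[1, 9, 9], [1, 9, 9], [1, 9, 9]]
`lists[0].append(98)` → shared = [1, 9, 9, 98]; lists = [[1, 9, 9, 98], [1, 9, 9, 98], [1, 9, 9, 98]]
`print(lists[1])` → prints [1, 9, 9, 98]
`print(lists[2])` → prints [1, 9, 9, 98]
`print(shared)` → prints [1, 9, 9, 98]

Answer:
[1, 9, 9, 98]
[1, 9, 9, 98]
[1, 9, 9, 98]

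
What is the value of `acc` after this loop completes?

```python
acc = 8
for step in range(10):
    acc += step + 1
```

Start at 8, add 1 to 10 = 63
`acc` takes the values: 8 → 9 → 11 → 14 → 18 → 23 → 29 → 36 → 44 → 53 → 63

Answer: 63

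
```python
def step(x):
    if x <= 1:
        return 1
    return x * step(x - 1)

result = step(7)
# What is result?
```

step(7) = 7 * 6 * 5 * 4 * 3 * 2 * 1 = 5040

Answer: 5040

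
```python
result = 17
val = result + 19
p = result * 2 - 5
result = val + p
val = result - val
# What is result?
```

Trace:
`result = 17` → result = 17
`val = result + 19` → val = 36
`p = result * 2 - 5` → p = 29
`result = val + p` → result = 65
`val = result - val` → val = 29
So result = 65

Answer: 65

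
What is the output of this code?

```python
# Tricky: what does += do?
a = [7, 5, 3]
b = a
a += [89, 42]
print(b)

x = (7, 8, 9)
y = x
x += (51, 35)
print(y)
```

Key concept: += behavior differs for mutable vs immutable.
Step by step:
`a = [7, 5, 3]` → a = [7, 5, 3]
`b = a` → b = [7, 5, 3] (same object as a)
`a += [89, 42]` → a = [7, 5, 3, 89, 42] (same object as b); b = [7, 5, 3, 89, 42] (same object as a)
`print(b)` → prints [7, 5, 3, 89, 42]
`x = (7, 8, 9)` → x = (7, 8, 9)
`y = x` → y = (7, 8, 9)
`x += (51, 35)` → x = (7, 8, 9, 51, 35)
`print(y)` → prints (7, 8, 9)

Answer:
[7, 5, 3, 89, 42]
(7, 8, 9)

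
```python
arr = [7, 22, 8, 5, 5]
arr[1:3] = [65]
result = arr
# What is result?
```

Trace:
`arr = [7, 22, 8, 5, 5]` → arr = [7, 22, 8, 5, 5]
`arr[1:3] = [65]` → arr = [7, 65, 5, 5]
`result = arr` → result = [7, 65, 5, 5]
So result = [7, 65, 5, 5]

Answer: [7, 65, 5, 5]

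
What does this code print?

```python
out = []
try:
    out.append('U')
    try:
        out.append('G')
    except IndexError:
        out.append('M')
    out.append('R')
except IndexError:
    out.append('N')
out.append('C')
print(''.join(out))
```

Execution trace: 'U' (try body) → 'G' (inner try body, no exception) → 'R' (try body, no exception) → 'C' (after the try/except). Output: UGRC

Answer: UGRC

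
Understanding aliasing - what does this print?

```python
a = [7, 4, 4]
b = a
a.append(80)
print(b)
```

Key concept: basic list aliasing.
Step by step:
`a = [7, 4, 4]` → a = [7, 4, 4]
`b = a` → b = [7, 4, 4] (same object as a)
`a.append(80)` → a = [7, 4, 4, 80] (same object as b); b = [7, 4, 4, 80] (same object as a)
`print(b)` → prints [7, 4, 4, 80]

Answer: [7, 4, 4, 80]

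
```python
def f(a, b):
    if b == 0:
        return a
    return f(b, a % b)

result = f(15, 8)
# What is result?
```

f(15, 8) -> f(8, 7) -> f(7, 1) -> f(1, 0) -> 1

Answer: 1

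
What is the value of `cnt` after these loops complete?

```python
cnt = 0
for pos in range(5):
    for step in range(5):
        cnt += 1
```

5 * 5 = 25
`cnt` takes the values: 0 → 1 → 2 → 3 → 4 → 5 → 6 → 7 → 8 → 9 → 10 → 11 → 12 → 13 → 14 → 15 → 16 → 17 → 18 → 19 → 20 → 21 → 22 → 23 → 24 → 25

Answer: 25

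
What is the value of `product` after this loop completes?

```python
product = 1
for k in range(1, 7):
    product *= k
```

6! = 720
`product` takes the values: 1 → 2 → 6 → 24 → 120 → 720

Answer: 720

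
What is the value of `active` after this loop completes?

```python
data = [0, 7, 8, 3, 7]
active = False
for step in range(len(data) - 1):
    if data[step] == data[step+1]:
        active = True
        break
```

Check consecutive duplicates in [0, 7, 8, 3, 7]
`active` takes the values: False

Answer: False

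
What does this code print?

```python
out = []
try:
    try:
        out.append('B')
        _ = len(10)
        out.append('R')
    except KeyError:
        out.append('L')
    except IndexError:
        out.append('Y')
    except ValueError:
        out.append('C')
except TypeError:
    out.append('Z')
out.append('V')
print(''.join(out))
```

Execution trace: 'B' (try body) → 'Z' (outer except TypeError) → 'V' (after the try/except). Output: BZV

Answer: BZV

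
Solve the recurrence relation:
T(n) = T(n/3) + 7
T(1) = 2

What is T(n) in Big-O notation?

Each step divides n by 3 and adds 7. After log_3(n) steps we reach T(1)=2. So T(n) = 7·log_3(n) + 2 = O(log n).

Answer: O(log n)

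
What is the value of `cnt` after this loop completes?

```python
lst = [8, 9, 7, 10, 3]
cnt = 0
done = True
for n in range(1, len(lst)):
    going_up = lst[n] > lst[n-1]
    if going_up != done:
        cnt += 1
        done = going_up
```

Count direction changes in [8, 9, 7, 10, 3]
`cnt` takes the values: 0 → 1 → 2 → 3

Answer: 3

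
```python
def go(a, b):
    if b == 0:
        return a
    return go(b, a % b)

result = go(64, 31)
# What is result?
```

go(64, 31) -> go(31, 2) -> go(2, 1) -> go(1, 0) -> 1

Answer: 1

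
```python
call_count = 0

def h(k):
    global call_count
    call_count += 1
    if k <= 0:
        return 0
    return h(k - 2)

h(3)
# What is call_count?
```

Linear recursion stepping by 2: 3 calls from k=3 down to ≤0.

Answer: 3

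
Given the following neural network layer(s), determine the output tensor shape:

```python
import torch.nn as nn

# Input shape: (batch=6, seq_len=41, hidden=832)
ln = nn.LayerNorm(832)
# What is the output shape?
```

Input: (6, 41, 832) -> Output: (6, 41, 832)

Answer: (6, 41, 832)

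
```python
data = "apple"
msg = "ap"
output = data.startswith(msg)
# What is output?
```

Trace:
`data = "apple"` → data = 'apple'
`msg = "ap"` → msg = 'ap'
`output = data.startswith(msg)` → output = True
So output = True

Answer: True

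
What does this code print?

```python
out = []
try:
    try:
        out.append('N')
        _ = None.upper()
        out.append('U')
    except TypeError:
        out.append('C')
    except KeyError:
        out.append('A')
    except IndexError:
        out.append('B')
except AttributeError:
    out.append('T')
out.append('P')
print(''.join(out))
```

Execution trace: 'N' (try body) → 'T' (outer except AttributeError) → 'P' (after the try/except). Output: NTP

Answer: NTP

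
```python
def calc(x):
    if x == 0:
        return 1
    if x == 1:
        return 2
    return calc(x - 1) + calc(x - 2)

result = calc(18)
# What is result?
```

Build up from base cases: calc(0)=1, calc(1)=2, calc(2)=3, calc(3)=5, calc(4)=8, calc(5)=13, calc(6)=21, ..., calc(18)=6765

Answer: 6765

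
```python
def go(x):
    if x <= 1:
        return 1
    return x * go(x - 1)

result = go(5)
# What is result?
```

go(5) = 5 * 4 * 3 * 2 * 1 = 120

Answer: 120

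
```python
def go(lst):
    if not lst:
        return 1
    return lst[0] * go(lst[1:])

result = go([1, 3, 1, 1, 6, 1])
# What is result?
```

Product over [1, 3, 1, 1, 6, 1] = 1 * 3 * 1 * 1 * 6 * 1 = 18

Answer: 18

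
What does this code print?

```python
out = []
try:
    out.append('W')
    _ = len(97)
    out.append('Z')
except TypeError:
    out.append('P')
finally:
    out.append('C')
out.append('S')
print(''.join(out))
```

Execution trace: 'W' (try body) → 'P' (except TypeError) → 'C' (finally) → 'S' (after the try/except). Output: WPCS

Answer: WPCS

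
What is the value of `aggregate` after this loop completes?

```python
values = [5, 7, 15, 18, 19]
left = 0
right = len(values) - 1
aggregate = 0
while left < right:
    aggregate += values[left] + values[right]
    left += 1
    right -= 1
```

Sum of pairs from ends
`aggregate` takes the values: 0 → 24 → 49

Answer: 49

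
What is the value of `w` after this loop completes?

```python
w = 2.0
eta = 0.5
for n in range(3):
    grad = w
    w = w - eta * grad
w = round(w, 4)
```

Gradient descent: w = 2.0 * (1 - 0.5)^3
`w` takes the values: 2.0 → 1.0 → 0.5 → 0.25

Answer: 0.25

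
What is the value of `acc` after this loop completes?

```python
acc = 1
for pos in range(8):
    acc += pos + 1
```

Start at 1, add 1 to 8 = 37
`acc` takes the values: 1 → 2 → 4 → 7 → 11 → 16 → 22 → 29 → 37

Answer: 37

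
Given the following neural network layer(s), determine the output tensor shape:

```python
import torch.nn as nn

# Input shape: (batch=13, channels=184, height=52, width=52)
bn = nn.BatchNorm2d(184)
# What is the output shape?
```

Input: (13, 184, 52, 52) -> Output: (13, 184, 52, 52)

Answer: (13, 184, 52, 52)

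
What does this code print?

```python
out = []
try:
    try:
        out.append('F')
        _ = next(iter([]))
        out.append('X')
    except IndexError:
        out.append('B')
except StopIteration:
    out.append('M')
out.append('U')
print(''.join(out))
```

Execution trace: 'F' (try body) → 'M' (outer except StopIteration) → 'U' (after the try/except). Output: FMU

Answer: FMU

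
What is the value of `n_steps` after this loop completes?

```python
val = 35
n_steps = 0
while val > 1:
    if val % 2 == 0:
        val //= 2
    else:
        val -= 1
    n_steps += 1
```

Steps to reduce 35 to 1
`n_steps` takes the values: 0 → 1 → 2 → 3 → 4 → 5 → 6 → 7

Answer: 7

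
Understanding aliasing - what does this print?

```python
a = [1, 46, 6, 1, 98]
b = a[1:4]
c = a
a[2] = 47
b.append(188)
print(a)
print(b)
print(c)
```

Key concept: slice vs alias.
Step by step:
`a = [1, 46, 6, 1, 98]` → a = [1, 46, 6, 1, 98]
`b = a[1:4]` → b = [46, 6, 1]
`c = a` → c = [1, 46, 6, 1, 98] (same object as a)
`a[2] = 47` → a = [1, 46, 47, 1, 98] (same object as c); c = [1, 46, 47, 1, 98] (same object as a)
`b.append(188)` → b = [46, 6, 1, 188]
`print(a)` → prints [1, 46, 47, 1, 98]
`print(b)` → prints [46, 6, 1, 188]
`print(c)` → prints [1, 46, 47, 1, 98]

Answer:
[1, 46, 47, 1, 98]
[46, 6, 1, 188]
[1, 46, 47, 1, 98]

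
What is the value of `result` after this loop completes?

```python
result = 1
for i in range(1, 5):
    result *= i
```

4! = 24
`result` takes the values: 1 → 2 → 6 → 24

Answer: 24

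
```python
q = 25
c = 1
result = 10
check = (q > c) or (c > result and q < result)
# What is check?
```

Trace:
`q = 25` → q = 25
`c = 1` → c = 1
`result = 10` → result = 10
`check = (q > c) or (c > result and q < result)` → check = True
So check = True

Answer: True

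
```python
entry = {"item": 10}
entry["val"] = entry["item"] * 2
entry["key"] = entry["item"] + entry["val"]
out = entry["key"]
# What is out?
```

Trace:
`entry = {"item": 10}` → entry = {'item': 10}
`entry["val"] = entry["item"] * 2` → entry = {'item': 10, 'val': 20}
`entry["key"] = entry["item"] + entry["val"]` → entry = {'item': 10, 'val': 20, 'key': 30}
`out = entry["key"]` → out = 30
So out = 30

Answer: 30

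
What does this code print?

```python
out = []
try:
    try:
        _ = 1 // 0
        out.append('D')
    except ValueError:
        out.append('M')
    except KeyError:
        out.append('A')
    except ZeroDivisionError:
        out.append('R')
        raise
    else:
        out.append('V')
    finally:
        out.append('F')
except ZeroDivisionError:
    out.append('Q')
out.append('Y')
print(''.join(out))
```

Execution trace: 'R' (inner except ZeroDivisionError) → 'F' (inner finally) → 'Q' (outer except ZeroDivisionError) → 'Y' (after the try/except). Output: RFQY

Answer: RFQY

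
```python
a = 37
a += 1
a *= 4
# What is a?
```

Trace:
`a = 37` → a = 37
`a += 1` → a = 38
`a *= 4` → a = 152
So a = 152

Answer: 152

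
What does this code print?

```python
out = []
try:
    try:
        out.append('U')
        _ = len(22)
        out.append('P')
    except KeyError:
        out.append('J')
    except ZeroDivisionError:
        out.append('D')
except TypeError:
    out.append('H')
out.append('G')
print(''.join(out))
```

Execution trace: 'U' (try body) → 'H' (outer except TypeError) → 'G' (after the try/except). Output: UHG

Answer: UHG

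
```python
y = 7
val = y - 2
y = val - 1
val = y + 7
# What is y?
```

Trace:
`y = 7` → y = 7
`val = y - 2` → val = 5
`y = val - 1` → y = 4
`val = y + 7` → val = 11
So y = 4

Answer: 4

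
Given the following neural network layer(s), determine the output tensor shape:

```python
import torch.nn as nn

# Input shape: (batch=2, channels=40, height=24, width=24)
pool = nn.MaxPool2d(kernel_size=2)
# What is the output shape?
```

Input: (2, 40, 24, 24) -> Output: (2, 40, 12, 12)

Answer: (2, 40, 12, 12)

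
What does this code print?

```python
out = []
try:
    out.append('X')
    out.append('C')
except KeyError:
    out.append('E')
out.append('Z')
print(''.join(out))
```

Execution trace: 'X' (try body) → 'C' (try body, no exception) → 'Z' (after the try/except). Output: XCZ

Answer: XCZ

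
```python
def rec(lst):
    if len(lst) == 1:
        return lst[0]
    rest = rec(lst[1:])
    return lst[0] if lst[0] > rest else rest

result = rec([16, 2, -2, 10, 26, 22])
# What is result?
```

Recursive max over [16, 2, -2, 10, 26, 22] = 26

Answer: 26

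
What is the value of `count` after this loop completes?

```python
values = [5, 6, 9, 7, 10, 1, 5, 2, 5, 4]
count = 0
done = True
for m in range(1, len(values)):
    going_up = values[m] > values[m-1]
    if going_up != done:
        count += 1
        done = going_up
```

Count direction changes in [5, 6, 9, 7, 10, 1, 5, 2, 5, 4]
`count` takes the values: 0 → 1 → 2 → 3 → 4 → 5 → 6 → 7

Answer: 7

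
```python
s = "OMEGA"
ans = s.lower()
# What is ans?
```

Trace:
`s = "OMEGA"` → s = 'OMEGA'
`ans = s.lower()` → ans = 'omega'
So ans = 'omega'

Answer: 'omega'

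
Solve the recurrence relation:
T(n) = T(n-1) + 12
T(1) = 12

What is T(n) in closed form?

Unrolling: T(n) = T(1) + 12·(n-1) = 12 + 12(n-1) = 12n.

Answer: T(n) = 12n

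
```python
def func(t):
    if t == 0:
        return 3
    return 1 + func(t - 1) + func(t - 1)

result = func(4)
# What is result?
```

func(t) = 1 + 2·func(t-1), func(0)=3. Closed form: (3+1)·2^4 - 1 = 63.

Answer: 63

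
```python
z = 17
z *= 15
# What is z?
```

Trace:
`z = 17` → z = 17
`z *= 15` → z = 255
So z = 255

Answer: 255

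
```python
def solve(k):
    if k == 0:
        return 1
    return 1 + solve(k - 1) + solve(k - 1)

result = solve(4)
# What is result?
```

solve(k) = 1 + 2·solve(k-1), solve(0)=1. Closed form: (1+1)·2^4 - 1 = 31.

Answer: 31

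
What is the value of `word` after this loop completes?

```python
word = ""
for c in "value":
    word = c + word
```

Reverse 'value'
`word` takes the values: "" → "v" → "av" → "lav" → "ulav" → "eulav"

Answer: "eulav"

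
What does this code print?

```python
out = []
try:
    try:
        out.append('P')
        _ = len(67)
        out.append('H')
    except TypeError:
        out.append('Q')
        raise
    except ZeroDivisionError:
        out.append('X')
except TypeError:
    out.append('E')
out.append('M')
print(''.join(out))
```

Execution trace: 'P' (try body) → 'Q' (except TypeError) → 'E' (outer except TypeError) → 'M' (after the try/except). Output: PQEM

Answer: PQEM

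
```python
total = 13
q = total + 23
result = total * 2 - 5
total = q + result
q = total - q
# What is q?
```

Trace:
`total = 13` → total = 13
`q = total + 23` → q = 36
`result = total * 2 - 5` → result = 21
`total = q + result` → total = 57
`q = total - q` → q = 21
So q = 21

Answer: 21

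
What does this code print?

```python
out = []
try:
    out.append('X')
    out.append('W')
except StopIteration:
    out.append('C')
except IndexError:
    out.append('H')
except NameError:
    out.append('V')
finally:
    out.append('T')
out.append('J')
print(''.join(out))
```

Execution trace: 'X' (try body) → 'W' (try body, no exception) → 'T' (finally) → 'J' (after the try/except). Output: XWTJ

Answer: XWTJ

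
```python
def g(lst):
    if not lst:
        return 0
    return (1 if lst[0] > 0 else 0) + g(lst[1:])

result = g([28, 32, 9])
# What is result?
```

Count of positive elements in [28, 32, 9] = 3

Answer: 3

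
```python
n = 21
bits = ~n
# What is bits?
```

Trace:
`n = 21` → n = 21
`bits = ~n` → bits = -22
So bits = -22

Answer: -22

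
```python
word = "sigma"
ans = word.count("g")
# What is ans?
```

Trace:
`word = "sigma"` → word = 'sigma'
`ans = word.count("g")` → ans = 1
So ans = 1

Answer: 1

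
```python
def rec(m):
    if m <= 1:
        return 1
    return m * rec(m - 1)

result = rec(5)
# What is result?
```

rec(5) = 5 * 4 * 3 * 2 * 1 = 120

Answer: 120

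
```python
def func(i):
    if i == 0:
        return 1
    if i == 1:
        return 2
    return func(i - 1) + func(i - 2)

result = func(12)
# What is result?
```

Build up from base cases: func(0)=1, func(1)=2, func(2)=3, func(3)=5, func(4)=8, func(5)=13, func(6)=21, ..., func(12)=377

Answer: 377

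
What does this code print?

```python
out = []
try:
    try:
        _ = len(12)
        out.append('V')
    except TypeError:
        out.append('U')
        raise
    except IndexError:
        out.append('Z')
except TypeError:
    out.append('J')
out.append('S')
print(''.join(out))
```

Execution trace: 'U' (inner except TypeError) → 'J' (outer except TypeError) → 'S' (after the try/except). Output: UJS

Answer: UJS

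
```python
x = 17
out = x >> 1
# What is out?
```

Trace:
`x = 17` → x = 17
`out = x >> 1` → out = 8
So out = 8

Answer: 8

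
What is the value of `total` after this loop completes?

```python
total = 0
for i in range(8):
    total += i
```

Sum of 0 to 7 = 28
`total` takes the values: 0 → 1 → 3 → 6 → 10 → 15 → 21 → 28

Answer: 28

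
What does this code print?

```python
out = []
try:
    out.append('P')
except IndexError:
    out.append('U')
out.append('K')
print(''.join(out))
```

Execution trace: 'P' (try body, no exception) → 'K' (after the try/except). Output: PK

Answer: PK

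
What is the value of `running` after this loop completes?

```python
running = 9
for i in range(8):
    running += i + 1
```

Start at 9, add 1 to 8 = 45
`running` takes the values: 9 → 10 → 12 → 15 → 19 → 24 → 30 → 37 → 45

Answer: 45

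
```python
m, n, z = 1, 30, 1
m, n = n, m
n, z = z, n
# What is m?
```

Trace:
`m, n, z = 1, 30, 1` → m = 1; n = 30; z = 1
`m, n = n, m` → m = 30; n = 1
`n, z = z, n` → n = 1; z = 1
So m = 30

Answer: 30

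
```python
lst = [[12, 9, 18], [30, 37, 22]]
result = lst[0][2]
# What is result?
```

Trace:
`lst = [[12, 9, 18], [30, 37, 22]]` → lst = [[12, 9, 18], [30, 37, 22]]
`result = lst[0][2]` → result = 18
So result = 18

Answer: 18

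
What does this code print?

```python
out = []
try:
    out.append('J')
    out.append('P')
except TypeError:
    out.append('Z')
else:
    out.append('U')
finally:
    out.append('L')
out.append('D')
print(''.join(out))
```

Execution trace: 'J' (try body) → 'P' (try body, no exception) → 'U' (else) → 'L' (finally) → 'D' (after the try/except). Output: JPULD

Answer: JPULD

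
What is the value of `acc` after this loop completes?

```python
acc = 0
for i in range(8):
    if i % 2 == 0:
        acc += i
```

Sum of even numbers 0 to 7
`acc` takes the values: 0 → 2 → 6 → 12

Answer: 12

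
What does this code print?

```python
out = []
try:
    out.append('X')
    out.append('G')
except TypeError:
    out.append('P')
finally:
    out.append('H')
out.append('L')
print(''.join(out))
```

Execution trace: 'X' (try body) → 'G' (try body, no exception) → 'H' (finally) → 'L' (after the try/except). Output: XGHL

Answer: XGHL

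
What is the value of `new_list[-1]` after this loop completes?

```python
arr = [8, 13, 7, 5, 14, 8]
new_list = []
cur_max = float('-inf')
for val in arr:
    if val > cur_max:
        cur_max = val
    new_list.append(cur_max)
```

Running max ends at 14
`new_list` takes the values: [] → [8] → [8, 13] → [8, 13, 13] → [8, 13, 13, 13] → [8, 13, 13, 13, 14] → [8, 13, 13, 13, 14, 14]
So `new_list[-1]` = 14

Answer: 14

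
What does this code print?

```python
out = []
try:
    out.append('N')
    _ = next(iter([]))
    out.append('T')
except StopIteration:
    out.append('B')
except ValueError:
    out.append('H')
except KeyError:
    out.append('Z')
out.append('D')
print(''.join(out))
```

Execution trace: 'N' (try body) → 'B' (except StopIteration) → 'D' (after the try/except). Output: NBD

Answer: NBD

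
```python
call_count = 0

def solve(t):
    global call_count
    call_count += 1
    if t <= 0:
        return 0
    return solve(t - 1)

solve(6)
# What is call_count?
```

Linear recursion stepping by 1: 7 calls from t=6 down to ≤0.

Answer: 7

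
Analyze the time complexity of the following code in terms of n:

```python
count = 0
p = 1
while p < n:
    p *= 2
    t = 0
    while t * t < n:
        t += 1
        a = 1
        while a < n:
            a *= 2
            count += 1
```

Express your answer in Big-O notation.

Each loop level contributes: log n × √n × log n. Multiplying the contributions gives O(√n log² n).

Answer: O(√n log² n)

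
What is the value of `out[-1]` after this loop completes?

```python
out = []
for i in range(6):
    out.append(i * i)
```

Last element of squares 0 to 5
`out` takes the values: [] → [0] → [0, 1] → [0, 1, 4] → [0, 1, 4, 9] → [0, 1, 4, 9, 16] → [0, 1, 4, 9, 16, 25]
So `out[-1]` = 25

Answer: 25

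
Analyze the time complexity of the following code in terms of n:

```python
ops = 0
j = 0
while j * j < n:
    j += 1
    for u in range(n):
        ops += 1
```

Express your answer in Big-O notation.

Each loop level contributes: √n × n. Multiplying the contributions gives O(n√n).

Answer: O(n√n)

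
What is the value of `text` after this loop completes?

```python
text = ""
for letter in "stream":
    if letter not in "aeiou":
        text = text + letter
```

Remove vowels from 'stream'
`text` takes the values: "" → "s" → "st" → "str" → "strm"

Answer: "strm"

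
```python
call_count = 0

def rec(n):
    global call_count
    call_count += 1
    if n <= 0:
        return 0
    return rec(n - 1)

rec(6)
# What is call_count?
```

Linear recursion stepping by 1: 7 calls from n=6 down to ≤0.

Answer: 7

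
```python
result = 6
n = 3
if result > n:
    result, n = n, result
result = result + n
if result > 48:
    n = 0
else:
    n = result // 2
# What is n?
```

Trace:
`result = 6` → result = 6
`n = 3` → n = 3
`if result > n: ...` → result > n is True → result = 3; n = 6
`result = result + n` → result = 9
`if result > 48: ...` → result > 48 is False, take else branch → n = 4
So n = 4

Answer: 4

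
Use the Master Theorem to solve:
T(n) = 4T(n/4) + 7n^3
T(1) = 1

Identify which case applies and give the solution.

a=4, b=4, f(n)=7n^3. log_4(4) = 1. Since c=3 > 1 and the regularity condition holds (4(n/4)^3 = (4/4^3)n^3 with 4/4^3 < 1), Case 3 applies: T(n) = Θ(f(n)) = O(n^3).

Answer: O(n^3) - Case 3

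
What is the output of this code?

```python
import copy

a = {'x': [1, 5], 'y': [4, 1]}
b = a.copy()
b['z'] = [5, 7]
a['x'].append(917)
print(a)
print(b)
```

Key concept: shallow copy of dict with mutable values.
Step by step:
`a = {'x': [1, 5], 'y': [4, 1]}` → a = {'x': [1, 5], 'y': [4, 1]}
`b = a.copy()` → b = {'x': [1, 5], 'y': [4, 1]}
`b['z'] = [5, 7]` → b = {'x': [1, 5], 'y': [4, 1], 'z': [5, 7]}
`a['x'].append(917)` → a = {'x': [1, 5, 917], 'y': [4, 1]}; b = {'x': [1, 5, 917], 'y': [4, 1], 'z': [5, 7]}
`print(a)` → prints {'x': [1, 5, 917], 'y': [4, 1]}
`print(b)` → prints {'x': [1, 5, 917], 'y': [4, 1], 'z': [5, 7]}

Answer:
{'x': [1, 5, 917], 'y': [4, 1]}
{'x': [1, 5, 917], 'y': [4, 1], 'z': [5, 7]}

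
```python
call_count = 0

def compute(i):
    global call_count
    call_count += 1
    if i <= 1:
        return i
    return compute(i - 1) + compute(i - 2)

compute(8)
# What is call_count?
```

Calls(i) = 1 + Calls(i-1) + Calls(i-2); Calls(0)=Calls(1)=1. For i=8 this gives 67.

Answer: 67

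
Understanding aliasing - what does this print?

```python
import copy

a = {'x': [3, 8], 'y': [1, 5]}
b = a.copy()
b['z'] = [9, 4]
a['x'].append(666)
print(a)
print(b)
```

Key concept: shallow copy of dict with mutable values.
Step by step:
`a = {'x': [3, 8], 'y': [1, 5]}` → a = {'x': [3, 8], 'y': [1, 5]}
`b = a.copy()` → b = {'x': [3, 8], 'y': [1, 5]}
`b['z'] = [9, 4]` → b = {'x': [3, 8], 'y': [1, 5], 'z': [9, 4]}
`a['x'].append(666)` → a = {'x': [3, 8, 666], 'y': [1, 5]}; b = {'x': [3, 8, 666], 'y': [1, 5], 'z': [9, 4]}
`print(a)` → prints {'x': [3, 8, 666], 'y': [1, 5]}
`print(b)` → prints {'x': [3, 8, 666], 'y': [1, 5], 'z': [9, 4]}

Answer:
{'x': [3, 8, 666], 'y': [1, 5]}
{'x': [3, 8, 666], 'y': [1, 5], 'z': [9, 4]}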